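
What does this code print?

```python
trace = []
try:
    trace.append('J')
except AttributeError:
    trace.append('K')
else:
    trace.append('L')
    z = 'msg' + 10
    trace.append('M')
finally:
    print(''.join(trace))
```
JL

Try succeeds, else appends 'L', TypeError in else is uncaught, finally prints before exception propagates ('M' never appended)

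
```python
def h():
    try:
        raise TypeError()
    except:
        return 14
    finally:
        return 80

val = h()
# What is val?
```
80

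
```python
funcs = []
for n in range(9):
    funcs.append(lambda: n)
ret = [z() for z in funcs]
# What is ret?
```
[8, 8, 8, 8, 8, 8, 8, 8, 8]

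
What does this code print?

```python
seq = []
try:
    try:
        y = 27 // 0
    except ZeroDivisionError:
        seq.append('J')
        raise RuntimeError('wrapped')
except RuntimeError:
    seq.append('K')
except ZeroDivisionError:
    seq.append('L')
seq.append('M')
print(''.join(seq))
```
JKM

RuntimeError raised and caught, original ZeroDivisionError not re-raised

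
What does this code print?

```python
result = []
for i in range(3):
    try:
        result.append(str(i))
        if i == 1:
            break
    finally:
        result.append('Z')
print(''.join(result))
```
0Z1Z

finally runs even when breaking out of loop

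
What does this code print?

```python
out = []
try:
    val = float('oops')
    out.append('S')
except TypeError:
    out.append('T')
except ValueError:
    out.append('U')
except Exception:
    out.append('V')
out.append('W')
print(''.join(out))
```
UW

ValueError matches before generic Exception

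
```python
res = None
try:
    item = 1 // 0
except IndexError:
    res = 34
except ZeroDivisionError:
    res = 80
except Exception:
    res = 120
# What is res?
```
80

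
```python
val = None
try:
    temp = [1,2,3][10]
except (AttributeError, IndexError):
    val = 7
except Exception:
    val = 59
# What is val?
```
7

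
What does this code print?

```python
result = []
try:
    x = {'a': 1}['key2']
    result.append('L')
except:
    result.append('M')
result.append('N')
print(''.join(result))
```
MN

Exception raised in try, caught by bare except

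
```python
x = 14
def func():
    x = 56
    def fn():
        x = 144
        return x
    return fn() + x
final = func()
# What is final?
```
200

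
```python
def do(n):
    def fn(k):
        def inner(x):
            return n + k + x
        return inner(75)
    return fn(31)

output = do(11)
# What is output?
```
117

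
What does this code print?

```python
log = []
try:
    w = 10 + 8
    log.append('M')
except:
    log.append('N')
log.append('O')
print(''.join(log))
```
MO

No exception, try block completes normally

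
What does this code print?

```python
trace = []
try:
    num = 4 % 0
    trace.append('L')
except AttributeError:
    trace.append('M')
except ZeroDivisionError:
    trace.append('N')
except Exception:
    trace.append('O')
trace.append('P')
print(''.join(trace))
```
NP

ZeroDivisionError matches before generic Exception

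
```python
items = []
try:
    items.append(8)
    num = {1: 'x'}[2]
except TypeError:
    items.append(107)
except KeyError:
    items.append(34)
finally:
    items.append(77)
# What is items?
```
[8, 34, 77]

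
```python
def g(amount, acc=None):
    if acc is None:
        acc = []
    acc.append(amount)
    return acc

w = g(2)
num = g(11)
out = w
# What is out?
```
[2]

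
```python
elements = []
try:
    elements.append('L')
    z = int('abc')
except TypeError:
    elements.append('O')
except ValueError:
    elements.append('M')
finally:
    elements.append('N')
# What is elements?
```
['L', 'M', 'N']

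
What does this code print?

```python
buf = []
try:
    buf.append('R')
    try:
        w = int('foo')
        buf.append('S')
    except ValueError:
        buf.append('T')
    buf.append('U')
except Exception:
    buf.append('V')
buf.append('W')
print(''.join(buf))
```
RTUW

Inner exception caught by inner handler, outer continues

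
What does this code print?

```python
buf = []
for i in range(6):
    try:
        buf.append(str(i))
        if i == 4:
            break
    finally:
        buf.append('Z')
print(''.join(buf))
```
0Z1Z2Z3Z4Z

finally runs even when breaking out of loop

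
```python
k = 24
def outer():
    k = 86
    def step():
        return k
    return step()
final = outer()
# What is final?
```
86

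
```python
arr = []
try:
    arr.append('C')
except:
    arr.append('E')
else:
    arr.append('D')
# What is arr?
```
['C', 'D']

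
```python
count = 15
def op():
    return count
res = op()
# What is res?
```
15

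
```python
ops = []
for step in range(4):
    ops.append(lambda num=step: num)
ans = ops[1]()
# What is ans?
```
1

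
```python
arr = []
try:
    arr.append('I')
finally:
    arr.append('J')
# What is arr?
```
['I', 'J']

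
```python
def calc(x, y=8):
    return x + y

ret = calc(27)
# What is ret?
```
35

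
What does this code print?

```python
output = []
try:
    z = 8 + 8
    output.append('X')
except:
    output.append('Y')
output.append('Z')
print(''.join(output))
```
XZ

No exception, try block completes normally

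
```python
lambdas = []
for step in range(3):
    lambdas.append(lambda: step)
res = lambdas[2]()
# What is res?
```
2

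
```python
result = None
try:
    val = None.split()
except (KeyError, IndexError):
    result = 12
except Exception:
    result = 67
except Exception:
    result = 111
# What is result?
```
67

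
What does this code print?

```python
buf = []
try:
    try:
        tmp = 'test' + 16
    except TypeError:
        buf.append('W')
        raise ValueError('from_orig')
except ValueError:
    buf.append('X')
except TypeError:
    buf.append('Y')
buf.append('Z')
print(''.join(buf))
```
WXZ

ValueError raised and caught, original TypeError not re-raised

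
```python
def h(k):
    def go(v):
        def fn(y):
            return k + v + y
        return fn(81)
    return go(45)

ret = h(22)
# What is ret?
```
148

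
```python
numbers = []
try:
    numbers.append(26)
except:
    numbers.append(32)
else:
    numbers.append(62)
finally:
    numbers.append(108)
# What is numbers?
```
[26, 62, 108]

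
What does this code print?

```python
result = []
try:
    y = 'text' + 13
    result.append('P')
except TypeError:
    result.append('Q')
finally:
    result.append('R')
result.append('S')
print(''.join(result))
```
QRS

finally always runs, even after exception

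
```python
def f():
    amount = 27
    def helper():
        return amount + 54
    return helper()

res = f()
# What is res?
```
81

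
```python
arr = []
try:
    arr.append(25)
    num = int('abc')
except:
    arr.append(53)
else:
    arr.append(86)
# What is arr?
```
[25, 53]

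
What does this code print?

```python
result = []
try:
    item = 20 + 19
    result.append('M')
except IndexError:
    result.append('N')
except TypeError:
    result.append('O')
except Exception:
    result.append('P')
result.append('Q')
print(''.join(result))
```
MQ

No exception, try block completes normally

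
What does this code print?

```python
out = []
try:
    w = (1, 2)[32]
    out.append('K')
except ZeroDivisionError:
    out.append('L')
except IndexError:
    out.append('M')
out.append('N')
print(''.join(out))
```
MN

IndexError is caught by its specific handler, not ZeroDivisionError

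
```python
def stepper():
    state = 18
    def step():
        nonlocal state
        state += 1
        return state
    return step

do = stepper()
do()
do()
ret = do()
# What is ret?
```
21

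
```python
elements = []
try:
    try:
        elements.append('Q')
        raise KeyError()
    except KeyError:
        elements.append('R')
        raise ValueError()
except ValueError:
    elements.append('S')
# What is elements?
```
['Q', 'R', 'S']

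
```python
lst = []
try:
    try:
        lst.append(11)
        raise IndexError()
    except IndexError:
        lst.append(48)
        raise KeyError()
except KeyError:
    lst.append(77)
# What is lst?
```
[11, 48, 77]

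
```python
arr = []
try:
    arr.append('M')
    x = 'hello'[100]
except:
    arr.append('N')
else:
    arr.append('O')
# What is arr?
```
['M', 'N']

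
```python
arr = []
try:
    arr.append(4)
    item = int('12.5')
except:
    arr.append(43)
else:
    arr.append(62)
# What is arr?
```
[4, 43]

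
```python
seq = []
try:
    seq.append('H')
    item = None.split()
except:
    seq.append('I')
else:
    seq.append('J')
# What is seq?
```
['H', 'I']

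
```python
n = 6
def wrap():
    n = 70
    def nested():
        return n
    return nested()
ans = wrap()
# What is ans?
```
70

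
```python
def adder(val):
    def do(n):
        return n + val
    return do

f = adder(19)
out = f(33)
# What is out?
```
52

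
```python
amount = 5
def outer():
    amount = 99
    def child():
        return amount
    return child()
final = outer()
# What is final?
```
99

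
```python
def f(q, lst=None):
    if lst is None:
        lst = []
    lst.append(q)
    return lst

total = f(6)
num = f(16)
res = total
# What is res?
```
[6]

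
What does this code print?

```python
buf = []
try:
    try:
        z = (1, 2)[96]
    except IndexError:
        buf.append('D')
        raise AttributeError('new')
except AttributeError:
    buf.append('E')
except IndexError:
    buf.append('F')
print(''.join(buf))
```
DE

New AttributeError raised, caught by outer AttributeError handler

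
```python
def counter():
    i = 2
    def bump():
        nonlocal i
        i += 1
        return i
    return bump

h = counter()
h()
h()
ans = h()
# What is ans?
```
5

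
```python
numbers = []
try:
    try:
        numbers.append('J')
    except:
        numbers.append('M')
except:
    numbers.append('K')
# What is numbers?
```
['J']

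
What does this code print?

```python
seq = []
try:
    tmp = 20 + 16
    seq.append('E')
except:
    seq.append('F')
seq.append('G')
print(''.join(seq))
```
EG

No exception, try block completes normally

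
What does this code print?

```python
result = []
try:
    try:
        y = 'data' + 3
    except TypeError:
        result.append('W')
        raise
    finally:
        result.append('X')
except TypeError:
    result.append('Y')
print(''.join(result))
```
WXY

finally runs before re-raised exception propagates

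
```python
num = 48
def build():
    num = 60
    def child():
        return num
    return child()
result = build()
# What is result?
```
60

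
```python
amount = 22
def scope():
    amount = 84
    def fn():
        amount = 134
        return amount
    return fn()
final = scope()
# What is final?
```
134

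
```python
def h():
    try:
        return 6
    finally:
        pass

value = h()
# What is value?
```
6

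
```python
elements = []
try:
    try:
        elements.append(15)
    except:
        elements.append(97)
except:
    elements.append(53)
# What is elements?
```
[15]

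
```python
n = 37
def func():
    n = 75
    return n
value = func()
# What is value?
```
75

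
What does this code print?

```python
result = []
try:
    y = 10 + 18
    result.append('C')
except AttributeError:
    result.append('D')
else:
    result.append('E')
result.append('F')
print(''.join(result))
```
CEF

else block runs when no exception occurs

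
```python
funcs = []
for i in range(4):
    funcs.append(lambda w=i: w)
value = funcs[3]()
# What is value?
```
3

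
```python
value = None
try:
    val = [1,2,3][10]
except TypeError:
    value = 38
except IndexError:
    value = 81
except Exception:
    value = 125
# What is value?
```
81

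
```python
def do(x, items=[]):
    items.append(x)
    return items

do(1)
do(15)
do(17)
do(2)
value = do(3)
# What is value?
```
[1, 15, 17, 2, 3]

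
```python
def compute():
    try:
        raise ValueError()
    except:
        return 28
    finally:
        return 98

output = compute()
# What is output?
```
98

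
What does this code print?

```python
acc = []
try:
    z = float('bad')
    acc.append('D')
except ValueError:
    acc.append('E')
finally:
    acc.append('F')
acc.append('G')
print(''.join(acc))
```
EFG

finally always runs, even after exception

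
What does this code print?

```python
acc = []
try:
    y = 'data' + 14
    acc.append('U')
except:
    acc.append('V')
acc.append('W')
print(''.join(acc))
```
VW

Exception raised in try, caught by bare except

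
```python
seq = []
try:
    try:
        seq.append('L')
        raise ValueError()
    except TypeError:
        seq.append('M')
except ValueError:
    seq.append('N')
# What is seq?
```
['L', 'N']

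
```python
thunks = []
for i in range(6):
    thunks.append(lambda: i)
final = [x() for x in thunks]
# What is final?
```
[5, 5, 5, 5, 5, 5]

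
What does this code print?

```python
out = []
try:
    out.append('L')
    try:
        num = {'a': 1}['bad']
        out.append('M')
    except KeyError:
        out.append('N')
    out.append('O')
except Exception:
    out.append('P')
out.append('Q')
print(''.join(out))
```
LNOQ

Inner exception caught by inner handler, outer continues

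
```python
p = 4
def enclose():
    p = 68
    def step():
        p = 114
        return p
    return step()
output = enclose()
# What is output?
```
114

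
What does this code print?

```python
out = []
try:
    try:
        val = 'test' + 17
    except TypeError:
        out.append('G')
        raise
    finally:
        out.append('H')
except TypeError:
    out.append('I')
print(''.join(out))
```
GHI

finally runs before re-raised exception propagates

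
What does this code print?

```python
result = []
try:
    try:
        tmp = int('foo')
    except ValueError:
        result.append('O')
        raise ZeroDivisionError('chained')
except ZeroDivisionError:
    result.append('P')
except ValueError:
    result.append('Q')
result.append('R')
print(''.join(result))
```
OPR

ZeroDivisionError raised and caught, original ValueError not re-raised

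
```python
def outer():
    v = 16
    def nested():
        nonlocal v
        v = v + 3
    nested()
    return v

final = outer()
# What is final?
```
19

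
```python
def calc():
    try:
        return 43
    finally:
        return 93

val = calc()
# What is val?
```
93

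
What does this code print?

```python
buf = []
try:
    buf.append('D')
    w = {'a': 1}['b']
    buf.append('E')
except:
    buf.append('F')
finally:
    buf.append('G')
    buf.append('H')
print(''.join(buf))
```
DFGH

Code before exception runs, then except, then all of finally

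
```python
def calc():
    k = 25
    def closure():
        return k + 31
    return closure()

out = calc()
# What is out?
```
56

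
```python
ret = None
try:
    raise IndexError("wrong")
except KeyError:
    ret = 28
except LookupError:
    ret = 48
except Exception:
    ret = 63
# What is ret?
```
48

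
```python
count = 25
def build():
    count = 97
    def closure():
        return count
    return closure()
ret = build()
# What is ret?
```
97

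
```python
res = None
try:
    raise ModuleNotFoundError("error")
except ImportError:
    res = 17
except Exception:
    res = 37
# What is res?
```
17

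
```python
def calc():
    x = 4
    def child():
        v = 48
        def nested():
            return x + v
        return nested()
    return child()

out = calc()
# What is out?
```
52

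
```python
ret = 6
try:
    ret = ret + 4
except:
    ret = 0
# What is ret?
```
10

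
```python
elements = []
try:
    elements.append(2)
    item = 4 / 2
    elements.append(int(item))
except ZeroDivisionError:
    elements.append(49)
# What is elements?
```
[2, 2]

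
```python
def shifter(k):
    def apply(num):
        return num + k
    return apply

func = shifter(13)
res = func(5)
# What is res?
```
18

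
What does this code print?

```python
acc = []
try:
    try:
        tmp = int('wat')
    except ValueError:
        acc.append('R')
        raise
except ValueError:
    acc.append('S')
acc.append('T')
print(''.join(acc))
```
RST

raise without argument re-raises current exception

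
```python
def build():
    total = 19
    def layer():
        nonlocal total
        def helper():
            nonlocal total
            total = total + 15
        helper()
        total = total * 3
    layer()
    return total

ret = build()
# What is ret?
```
102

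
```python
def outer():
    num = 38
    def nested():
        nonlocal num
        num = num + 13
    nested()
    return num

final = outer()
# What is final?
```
51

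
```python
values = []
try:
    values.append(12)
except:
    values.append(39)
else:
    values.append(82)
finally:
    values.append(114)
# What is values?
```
[12, 82, 114]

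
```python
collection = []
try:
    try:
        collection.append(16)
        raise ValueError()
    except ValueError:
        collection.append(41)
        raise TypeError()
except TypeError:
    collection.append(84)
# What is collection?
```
[16, 41, 84]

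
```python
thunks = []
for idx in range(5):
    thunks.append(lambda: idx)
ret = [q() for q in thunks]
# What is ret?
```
[4, 4, 4, 4, 4]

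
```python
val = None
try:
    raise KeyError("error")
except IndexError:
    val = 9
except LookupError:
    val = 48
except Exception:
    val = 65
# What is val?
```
48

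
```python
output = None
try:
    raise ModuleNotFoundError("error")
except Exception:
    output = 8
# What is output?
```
8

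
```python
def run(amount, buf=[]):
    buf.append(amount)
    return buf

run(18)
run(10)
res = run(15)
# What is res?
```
[18, 10, 15]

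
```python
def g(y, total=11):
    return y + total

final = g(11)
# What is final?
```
22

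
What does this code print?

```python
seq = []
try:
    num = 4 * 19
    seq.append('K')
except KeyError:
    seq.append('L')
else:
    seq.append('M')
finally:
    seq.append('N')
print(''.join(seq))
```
KMN

else runs before finally when no exception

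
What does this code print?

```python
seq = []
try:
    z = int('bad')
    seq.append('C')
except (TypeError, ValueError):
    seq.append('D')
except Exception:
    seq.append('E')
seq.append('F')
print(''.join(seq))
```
DF

ValueError matches tuple containing it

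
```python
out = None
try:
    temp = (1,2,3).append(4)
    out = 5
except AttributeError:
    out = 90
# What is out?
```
90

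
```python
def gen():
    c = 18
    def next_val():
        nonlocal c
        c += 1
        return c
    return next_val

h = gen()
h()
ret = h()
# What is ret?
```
20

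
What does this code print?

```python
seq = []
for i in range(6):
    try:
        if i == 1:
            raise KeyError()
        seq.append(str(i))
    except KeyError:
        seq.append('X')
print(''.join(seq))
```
0X2345

Exception on i=1 caught, loop continues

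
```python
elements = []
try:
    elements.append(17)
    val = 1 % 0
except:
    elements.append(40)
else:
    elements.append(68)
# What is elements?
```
[17, 40]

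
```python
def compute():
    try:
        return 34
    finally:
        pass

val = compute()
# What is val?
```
34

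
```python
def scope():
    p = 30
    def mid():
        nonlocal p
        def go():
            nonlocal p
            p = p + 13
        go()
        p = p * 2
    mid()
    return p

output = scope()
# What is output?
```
86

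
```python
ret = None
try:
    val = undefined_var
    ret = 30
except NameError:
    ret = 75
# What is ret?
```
75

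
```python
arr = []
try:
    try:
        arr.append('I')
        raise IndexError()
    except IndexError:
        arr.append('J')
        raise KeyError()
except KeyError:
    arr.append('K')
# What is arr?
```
['I', 'J', 'K']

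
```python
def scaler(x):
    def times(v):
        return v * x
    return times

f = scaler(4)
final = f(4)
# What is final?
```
16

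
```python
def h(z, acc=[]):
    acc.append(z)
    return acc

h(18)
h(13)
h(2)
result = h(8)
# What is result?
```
[18, 13, 2, 8]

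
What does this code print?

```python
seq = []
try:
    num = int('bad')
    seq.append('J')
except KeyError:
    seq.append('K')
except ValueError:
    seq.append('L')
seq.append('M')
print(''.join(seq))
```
LM

ValueError is caught by its specific handler, not KeyError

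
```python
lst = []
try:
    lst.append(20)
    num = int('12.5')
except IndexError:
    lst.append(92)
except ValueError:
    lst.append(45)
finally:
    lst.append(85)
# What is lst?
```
[20, 45, 85]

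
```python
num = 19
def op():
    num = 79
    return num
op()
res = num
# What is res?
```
19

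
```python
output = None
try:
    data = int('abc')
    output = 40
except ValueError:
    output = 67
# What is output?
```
67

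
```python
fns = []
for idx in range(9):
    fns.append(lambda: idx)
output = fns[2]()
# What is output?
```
8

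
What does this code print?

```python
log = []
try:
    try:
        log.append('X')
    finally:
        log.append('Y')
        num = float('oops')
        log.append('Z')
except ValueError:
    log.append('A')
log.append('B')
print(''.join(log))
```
XYAB

Exception in inner finally caught by outer except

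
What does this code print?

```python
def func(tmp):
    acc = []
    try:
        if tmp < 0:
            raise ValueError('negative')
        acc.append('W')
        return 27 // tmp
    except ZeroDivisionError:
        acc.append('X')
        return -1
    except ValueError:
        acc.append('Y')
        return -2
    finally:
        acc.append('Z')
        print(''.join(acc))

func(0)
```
WXZ

tmp=0 causes ZeroDivisionError, caught, finally prints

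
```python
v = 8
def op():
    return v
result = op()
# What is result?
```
8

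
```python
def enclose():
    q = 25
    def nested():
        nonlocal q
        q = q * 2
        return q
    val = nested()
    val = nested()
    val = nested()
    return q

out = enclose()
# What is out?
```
200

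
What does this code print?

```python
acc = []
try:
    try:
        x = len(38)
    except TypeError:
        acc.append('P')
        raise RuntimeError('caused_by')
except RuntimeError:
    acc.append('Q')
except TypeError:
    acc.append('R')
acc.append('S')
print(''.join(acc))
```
PQS

RuntimeError raised and caught, original TypeError not re-raised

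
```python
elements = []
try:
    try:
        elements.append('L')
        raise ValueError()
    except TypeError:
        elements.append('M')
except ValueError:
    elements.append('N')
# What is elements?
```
['L', 'N']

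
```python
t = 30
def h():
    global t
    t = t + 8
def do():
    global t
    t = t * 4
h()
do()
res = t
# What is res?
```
152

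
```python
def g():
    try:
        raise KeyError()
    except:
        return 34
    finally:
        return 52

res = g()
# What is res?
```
52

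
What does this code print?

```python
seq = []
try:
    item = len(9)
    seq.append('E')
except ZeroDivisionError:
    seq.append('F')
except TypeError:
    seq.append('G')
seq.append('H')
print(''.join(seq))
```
GH

TypeError is caught by its specific handler, not ZeroDivisionError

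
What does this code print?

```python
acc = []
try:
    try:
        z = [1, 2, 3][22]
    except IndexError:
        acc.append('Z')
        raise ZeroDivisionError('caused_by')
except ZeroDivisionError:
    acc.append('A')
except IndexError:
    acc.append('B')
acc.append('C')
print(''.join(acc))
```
ZAC

ZeroDivisionError raised and caught, original IndexError not re-raised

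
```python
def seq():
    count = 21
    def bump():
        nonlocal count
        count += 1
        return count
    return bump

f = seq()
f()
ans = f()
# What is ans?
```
23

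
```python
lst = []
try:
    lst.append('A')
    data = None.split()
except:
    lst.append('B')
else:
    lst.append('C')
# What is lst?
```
['A', 'B']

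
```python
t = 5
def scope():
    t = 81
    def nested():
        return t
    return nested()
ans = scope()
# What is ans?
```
81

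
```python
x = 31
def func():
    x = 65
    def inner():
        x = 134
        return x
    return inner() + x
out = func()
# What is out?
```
199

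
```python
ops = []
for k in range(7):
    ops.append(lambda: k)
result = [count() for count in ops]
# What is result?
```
[6, 6, 6, 6, 6, 6, 6]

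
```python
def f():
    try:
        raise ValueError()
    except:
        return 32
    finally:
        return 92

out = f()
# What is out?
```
92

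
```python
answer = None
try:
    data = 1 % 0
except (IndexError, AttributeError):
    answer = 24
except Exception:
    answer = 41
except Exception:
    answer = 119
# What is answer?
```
41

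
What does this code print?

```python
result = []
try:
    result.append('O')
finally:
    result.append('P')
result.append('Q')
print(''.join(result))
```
OPQ

try/finally without except, no exception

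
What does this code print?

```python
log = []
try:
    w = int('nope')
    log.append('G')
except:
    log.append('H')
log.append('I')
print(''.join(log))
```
HI

Exception raised in try, caught by bare except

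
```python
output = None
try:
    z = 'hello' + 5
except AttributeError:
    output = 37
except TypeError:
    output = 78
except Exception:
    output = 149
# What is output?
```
78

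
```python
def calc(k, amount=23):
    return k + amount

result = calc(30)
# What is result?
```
53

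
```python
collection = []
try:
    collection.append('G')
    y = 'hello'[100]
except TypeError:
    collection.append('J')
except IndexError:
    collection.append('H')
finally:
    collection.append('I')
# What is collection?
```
['G', 'H', 'I']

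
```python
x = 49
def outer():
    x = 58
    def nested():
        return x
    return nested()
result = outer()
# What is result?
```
58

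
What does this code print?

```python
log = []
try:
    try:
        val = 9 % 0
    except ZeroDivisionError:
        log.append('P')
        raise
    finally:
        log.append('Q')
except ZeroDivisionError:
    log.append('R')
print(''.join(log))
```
PQR

finally runs before re-raised exception propagates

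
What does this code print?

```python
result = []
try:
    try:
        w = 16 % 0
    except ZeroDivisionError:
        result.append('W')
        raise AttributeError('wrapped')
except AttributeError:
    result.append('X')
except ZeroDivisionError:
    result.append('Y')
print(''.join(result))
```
WX

New AttributeError raised, caught by outer AttributeError handler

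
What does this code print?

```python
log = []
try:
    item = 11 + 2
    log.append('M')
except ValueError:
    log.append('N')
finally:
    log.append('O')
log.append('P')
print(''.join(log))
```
MOP

finally runs after normal execution too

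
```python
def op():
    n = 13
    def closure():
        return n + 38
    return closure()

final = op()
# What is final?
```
51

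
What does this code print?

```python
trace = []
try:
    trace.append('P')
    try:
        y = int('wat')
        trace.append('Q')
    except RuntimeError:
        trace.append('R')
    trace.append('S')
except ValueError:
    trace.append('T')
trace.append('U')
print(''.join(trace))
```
PTU

Inner handler doesn't match, propagates to outer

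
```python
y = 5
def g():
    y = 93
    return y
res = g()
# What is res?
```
93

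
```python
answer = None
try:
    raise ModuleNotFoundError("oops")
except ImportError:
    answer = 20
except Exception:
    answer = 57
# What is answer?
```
20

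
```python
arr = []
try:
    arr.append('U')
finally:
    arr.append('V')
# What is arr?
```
['U', 'V']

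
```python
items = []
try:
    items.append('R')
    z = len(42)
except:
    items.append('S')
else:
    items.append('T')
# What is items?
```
['R', 'S']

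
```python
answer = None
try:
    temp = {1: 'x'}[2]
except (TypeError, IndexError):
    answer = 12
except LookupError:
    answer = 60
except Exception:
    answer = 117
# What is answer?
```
60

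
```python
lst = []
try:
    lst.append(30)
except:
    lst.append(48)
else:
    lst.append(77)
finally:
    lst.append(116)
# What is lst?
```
[30, 77, 116]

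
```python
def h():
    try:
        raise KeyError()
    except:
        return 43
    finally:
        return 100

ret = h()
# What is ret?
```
100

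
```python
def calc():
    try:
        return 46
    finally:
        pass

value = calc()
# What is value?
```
46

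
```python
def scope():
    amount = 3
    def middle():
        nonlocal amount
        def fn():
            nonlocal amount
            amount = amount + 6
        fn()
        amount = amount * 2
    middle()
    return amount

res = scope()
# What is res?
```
18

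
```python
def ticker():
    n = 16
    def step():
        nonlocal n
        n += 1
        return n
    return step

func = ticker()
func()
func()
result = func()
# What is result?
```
19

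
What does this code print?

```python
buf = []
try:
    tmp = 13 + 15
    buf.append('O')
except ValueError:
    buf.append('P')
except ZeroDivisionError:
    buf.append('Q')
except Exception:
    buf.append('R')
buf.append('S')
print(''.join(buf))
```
OS

No exception, try block completes normally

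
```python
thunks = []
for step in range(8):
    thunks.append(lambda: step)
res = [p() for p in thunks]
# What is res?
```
[7, 7, 7, 7, 7, 7, 7, 7]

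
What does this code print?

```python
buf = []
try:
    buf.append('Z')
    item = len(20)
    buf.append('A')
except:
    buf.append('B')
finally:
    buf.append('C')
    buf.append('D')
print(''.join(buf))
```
ZBCD

Code before exception runs, then except, then all of finally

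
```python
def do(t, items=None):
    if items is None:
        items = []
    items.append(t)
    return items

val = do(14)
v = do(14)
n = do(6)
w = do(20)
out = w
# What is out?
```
[20]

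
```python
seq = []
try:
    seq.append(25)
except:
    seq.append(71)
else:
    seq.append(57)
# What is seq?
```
[25, 57]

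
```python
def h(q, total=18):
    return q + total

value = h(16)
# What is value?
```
34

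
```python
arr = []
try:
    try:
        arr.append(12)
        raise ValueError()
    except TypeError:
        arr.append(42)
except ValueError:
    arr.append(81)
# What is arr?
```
[12, 81]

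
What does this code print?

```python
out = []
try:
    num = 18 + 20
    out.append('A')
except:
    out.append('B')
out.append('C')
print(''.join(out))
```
AC

No exception, try block completes normally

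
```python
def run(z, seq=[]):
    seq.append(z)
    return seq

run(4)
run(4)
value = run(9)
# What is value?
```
[4, 4, 9]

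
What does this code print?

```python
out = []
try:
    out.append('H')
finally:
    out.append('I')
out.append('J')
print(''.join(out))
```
HIJ

try/finally without except, no exception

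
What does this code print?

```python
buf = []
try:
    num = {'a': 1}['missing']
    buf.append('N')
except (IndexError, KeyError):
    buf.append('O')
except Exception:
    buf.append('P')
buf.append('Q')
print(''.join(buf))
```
OQ

KeyError matches tuple containing it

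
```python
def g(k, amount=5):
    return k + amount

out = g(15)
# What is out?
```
20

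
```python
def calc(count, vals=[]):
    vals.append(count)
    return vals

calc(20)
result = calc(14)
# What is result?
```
[20, 14]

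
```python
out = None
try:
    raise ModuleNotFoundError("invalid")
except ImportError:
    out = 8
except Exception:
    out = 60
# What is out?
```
8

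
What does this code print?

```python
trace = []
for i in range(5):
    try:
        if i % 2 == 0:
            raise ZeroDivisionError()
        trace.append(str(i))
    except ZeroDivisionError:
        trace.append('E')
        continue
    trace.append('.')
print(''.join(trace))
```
E1.E3.E

continue in except skips rest of loop body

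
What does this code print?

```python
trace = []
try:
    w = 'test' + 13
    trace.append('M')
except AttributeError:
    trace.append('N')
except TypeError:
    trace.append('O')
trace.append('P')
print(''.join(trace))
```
OP

TypeError is caught by its specific handler, not AttributeError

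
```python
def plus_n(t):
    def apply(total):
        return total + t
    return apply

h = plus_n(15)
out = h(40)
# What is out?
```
55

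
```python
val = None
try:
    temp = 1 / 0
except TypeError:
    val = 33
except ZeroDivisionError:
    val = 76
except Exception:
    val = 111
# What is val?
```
76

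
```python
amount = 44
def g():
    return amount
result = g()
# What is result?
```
44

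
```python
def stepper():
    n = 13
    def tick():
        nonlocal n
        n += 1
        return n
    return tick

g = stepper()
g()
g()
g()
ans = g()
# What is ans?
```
17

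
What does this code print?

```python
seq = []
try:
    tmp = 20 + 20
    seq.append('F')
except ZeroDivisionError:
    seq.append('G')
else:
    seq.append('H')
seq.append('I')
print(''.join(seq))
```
FHI

else block runs when no exception occurs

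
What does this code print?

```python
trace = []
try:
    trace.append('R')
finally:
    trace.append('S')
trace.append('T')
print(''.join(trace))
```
RST

try/finally without except, no exception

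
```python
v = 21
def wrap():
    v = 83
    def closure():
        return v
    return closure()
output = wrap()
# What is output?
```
83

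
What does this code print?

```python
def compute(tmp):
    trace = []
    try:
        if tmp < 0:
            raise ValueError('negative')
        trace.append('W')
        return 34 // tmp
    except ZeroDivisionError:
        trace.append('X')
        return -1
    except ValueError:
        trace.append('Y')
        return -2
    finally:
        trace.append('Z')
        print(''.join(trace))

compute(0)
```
WXZ

tmp=0 causes ZeroDivisionError, caught, finally prints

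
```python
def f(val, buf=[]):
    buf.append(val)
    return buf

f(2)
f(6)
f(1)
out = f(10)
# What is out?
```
[2, 6, 1, 10]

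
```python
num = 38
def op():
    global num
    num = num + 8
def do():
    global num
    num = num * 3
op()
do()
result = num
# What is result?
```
138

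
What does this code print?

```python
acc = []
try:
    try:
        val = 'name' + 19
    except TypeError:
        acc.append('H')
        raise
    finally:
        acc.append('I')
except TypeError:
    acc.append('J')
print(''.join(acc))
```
HIJ

finally runs before re-raised exception propagates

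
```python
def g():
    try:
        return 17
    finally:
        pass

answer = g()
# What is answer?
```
17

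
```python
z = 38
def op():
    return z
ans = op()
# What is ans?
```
38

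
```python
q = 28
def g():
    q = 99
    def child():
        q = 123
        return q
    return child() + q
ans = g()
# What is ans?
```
222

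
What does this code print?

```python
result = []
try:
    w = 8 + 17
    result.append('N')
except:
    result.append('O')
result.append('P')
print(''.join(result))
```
NP

No exception, try block completes normally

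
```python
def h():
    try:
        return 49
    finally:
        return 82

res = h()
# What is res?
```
82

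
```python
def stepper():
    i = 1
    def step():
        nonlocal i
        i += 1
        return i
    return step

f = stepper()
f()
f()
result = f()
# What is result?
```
4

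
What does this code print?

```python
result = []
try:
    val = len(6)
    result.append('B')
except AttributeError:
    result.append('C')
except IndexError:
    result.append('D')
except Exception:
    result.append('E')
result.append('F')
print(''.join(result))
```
EF

TypeError not specifically caught, falls to Exception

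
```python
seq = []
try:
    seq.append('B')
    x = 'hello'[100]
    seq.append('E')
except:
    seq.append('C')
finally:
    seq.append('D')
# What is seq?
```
['B', 'C', 'D']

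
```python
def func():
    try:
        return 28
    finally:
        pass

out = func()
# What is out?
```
28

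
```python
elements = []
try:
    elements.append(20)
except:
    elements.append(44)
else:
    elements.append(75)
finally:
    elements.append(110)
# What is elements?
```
[20, 75, 110]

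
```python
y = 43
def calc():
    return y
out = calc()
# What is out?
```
43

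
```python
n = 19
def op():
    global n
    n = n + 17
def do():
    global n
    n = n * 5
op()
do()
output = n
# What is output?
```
180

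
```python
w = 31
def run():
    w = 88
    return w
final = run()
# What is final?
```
88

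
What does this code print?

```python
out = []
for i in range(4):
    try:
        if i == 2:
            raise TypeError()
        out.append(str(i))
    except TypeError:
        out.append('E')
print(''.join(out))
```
01E3

Exception on i=2 caught, loop continues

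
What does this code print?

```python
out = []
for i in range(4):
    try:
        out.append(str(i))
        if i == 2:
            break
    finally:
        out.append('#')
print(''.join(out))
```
0#1#2#

finally runs even when breaking out of loop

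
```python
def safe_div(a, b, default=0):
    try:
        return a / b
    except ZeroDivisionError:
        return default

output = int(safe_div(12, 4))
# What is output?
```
3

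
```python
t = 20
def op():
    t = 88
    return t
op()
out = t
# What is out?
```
20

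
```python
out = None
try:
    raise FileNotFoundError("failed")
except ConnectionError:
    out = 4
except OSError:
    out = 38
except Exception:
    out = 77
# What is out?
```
38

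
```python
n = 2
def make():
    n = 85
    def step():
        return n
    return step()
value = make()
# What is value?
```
85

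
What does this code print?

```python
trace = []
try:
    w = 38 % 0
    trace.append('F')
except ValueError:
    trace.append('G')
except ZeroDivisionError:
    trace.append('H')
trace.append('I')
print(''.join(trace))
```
HI

ZeroDivisionError is caught by its specific handler, not ValueError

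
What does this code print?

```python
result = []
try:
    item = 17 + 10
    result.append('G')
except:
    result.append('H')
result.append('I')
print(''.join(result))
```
GI

No exception, try block completes normally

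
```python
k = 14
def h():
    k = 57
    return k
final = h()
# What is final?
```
57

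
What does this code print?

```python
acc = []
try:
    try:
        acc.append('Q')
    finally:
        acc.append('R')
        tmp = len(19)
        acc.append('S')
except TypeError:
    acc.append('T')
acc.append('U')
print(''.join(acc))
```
QRTU

Exception in inner finally caught by outer except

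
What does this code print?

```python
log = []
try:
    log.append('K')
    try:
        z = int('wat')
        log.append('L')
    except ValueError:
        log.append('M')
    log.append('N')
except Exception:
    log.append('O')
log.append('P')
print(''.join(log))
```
KMNP

Inner exception caught by inner handler, outer continues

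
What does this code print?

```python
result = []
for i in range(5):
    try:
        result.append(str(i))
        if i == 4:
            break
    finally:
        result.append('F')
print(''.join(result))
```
0F1F2F3F4F

finally runs even when breaking out of loop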